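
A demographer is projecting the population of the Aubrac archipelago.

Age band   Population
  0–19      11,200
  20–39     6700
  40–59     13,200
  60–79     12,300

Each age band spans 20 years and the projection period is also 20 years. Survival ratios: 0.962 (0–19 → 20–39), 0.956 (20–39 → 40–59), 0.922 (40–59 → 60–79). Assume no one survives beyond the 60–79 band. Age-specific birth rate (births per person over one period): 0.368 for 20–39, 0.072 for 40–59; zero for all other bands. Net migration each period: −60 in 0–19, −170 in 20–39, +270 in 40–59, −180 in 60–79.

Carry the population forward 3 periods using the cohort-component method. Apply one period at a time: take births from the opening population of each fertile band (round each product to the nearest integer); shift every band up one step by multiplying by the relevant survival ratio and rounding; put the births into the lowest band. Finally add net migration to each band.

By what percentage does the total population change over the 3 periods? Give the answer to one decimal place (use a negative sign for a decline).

-57.6

Call the groups 1 to 4, youngest first.
Period 1.
Births: 6700 × 0.368 = 2466 ; 13200 × 0.072 = 950 → total 3416
Group 2: 11200 × 0.962 = 10774
Group 3: 6700 × 0.956 = 6405
Group 4: 13200 × 0.922 = 12170
Net migration: Group 1 − 60 → 3356; Group 2 − 170 → 10604; Group 3 + 270 → 6675; Group 4 − 180 → 11990
End of period: [3356, 10604, 6675, 11990]
Period 2.
Births: 10604 × 0.368 = 3902 ; 6675 × 0.072 = 481 → total 4383
Group 2: 3356 × 0.962 = 3228
Group 3: 10604 × 0.956 = 10137
Group 4: 6675 × 0.922 = 6154
Net migration: Group 1 − 60 → 4323; Group 2 − 170 → 3058; Group 3 + 270 → 10407; Group 4 − 180 → 5974
End of period: [4323, 3058, 10407, 5974]
Period 3.
Births: 3058 × 0.368 = 1125 ; 10407 × 0.072 = 749 → total 1874
Group 2: 4323 × 0.962 = 4159
Group 3: 3058 × 0.956 = 2923
Group 4: 10407 × 0.922 = 9595
Net migration: Group 1 − 60 → 1814; Group 2 − 170 → 3989; Group 3 + 270 → 3193; Group 4 − 180 → 9415
End of period: [1814, 3989, 3193, 9415]
Total: 43400 → 18411; change = -24989; percentage change = -57.6%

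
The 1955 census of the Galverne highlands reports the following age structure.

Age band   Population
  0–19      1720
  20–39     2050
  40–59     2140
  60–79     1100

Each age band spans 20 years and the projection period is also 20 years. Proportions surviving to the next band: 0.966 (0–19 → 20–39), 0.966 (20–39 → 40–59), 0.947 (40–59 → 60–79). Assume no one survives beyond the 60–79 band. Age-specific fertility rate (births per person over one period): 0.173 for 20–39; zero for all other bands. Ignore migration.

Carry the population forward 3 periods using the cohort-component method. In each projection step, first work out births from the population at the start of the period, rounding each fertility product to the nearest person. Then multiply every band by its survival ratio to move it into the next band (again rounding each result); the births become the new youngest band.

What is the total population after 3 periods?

Numbering the groups 1..4 from youngest to oldest:
After projecting period 1:
Births: 2050 × 0.173 = 355
Group 2: 1720 × 0.966 = 1662
Group 3: 2050 × 0.966 = 1980
Group 4: 2140 × 0.947 = 2027
Giving 355 / 1662 / 1980 / 2027.
After projecting period 2:
Births: 1662 × 0.173 = 288
Group 2: 355 × 0.966 = 343
Group 3: 1662 × 0.966 = 1605
Group 4: 1980 × 0.947 = 1875
Giving 288 / 343 / 1605 / 1875.
After projecting period 3:
Births: 343 × 0.173 = 59
Group 2: 288 × 0.966 = 278
Group 3: 343 × 0.966 = 331
Group 4: 1605 × 0.947 = 1520
Giving 59 / 278 / 331 / 1520.
Total after period 3: 59 + 278 + 331 + 1520 = 2188

2188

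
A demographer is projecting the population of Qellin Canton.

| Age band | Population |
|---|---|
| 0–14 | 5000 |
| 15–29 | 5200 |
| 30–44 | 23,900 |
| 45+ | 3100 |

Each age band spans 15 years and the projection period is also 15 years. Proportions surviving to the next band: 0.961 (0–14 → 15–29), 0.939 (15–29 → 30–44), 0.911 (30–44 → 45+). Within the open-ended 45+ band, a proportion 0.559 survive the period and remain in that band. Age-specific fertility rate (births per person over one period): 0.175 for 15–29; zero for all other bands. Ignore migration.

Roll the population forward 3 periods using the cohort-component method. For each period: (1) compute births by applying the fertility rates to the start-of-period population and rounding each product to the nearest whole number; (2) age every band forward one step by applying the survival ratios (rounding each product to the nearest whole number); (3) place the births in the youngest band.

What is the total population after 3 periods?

After projecting period 1:
Births: 5200 × 0.175 = 910
15–29: 5000 × 0.961 = 4805
30–44: 5200 × 0.939 = 4883
45+: 23900 × 0.911 + 3100 × 0.559 = 21773 + 1733 = 23506
Population now: 0–14=910, 15–29=4805, 30–44=4883, 45+=23506
After projecting period 2:
Births: 4805 × 0.175 = 841
15–29: 910 × 0.961 = 875
30–44: 4805 × 0.939 = 4512
45+: 4883 × 0.911 + 23506 × 0.559 = 4448 + 13140 = 17588
Population now: 0–14=841, 15–29=875, 30–44=4512, 45+=17588
After projecting period 3:
Births: 875 × 0.175 = 153
15–29: 841 × 0.961 = 808
30–44: 875 × 0.939 = 822
45+: 4512 × 0.911 + 17588 × 0.559 = 4110 + 9832 = 13942
Population now: 0–14=153, 15–29=808, 30–44=822, 45+=13942
Total after period 3: 153 + 808 + 822 + 13942 = 15725

15725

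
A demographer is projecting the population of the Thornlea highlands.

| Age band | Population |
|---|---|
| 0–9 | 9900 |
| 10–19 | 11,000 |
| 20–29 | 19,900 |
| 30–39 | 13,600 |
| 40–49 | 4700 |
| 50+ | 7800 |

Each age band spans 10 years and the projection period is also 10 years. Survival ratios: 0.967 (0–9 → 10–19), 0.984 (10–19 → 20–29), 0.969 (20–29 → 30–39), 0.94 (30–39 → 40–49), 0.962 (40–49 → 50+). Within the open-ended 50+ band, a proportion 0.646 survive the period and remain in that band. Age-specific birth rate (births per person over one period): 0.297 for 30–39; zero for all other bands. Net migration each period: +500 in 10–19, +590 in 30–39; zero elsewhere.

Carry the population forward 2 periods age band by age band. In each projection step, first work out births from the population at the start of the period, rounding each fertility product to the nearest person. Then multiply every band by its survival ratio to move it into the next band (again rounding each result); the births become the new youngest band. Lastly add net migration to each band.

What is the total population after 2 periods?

68453

— Period 1 —
Births: 13600 * 0.297 = 4039
10–19: 9900 * 0.967 = 9573
20–29: 11000 * 0.984 = 10824
30–39: 19900 * 0.969 = 19283
40–49: 13600 * 0.94 = 12784
50+: 4700 * 0.962 + 7800 * 0.646 = 4521 + 5039 = 9560
Net migration: 10–19 + 500 → 10073; 30–39 + 590 → 19873
End of period: [4039, 10073, 10824, 19873, 12784, 9560]
— Period 2 —
Births: 19873 * 0.297 = 5902
10–19: 4039 * 0.967 = 3906
20–29: 10073 * 0.984 = 9912
30–39: 10824 * 0.969 = 10488
40–49: 19873 * 0.94 = 18681
50+: 12784 * 0.962 + 9560 * 0.646 = 12298 + 6176 = 18474
Net migration: 10–19 + 500 → 4406; 30–39 + 590 → 11078
End of period: [5902, 4406, 9912, 11078, 18681, 18474]
Total after period 2: 5902 + 4406 + 9912 + 11078 + 18681 + 18474 = 68453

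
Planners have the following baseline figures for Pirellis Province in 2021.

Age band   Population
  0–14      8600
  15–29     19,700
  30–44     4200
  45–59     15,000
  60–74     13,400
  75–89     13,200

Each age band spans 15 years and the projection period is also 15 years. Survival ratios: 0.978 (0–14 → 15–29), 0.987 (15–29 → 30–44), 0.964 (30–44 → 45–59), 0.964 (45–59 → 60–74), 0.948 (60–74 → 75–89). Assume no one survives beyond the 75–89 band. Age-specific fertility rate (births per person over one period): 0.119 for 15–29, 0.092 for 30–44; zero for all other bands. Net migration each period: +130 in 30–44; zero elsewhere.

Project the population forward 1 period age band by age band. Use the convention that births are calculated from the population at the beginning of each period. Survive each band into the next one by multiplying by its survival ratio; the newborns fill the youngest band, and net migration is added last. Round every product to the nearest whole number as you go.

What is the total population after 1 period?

61927

After projecting period 1:
Births: 19700 × 0.119 = 2344  |  4200 × 0.092 = 386 → 2730
15–29: 8600 × 0.978 = 8411
30–44: 19700 × 0.987 = 19444
45–59: 4200 × 0.964 = 4049
60–74: 15000 × 0.964 = 14460
75–89: 13400 × 0.948 = 12703
Net migration: 30–44 + 130 → 19574
Population now: 0–14=2730, 15–29=8411, 30–44=19574, 45–59=4049, 60–74=14460, 75–89=12703
Total after period 1: 2730 + 8411 + 19574 + 4049 + 14460 + 12703 = 61927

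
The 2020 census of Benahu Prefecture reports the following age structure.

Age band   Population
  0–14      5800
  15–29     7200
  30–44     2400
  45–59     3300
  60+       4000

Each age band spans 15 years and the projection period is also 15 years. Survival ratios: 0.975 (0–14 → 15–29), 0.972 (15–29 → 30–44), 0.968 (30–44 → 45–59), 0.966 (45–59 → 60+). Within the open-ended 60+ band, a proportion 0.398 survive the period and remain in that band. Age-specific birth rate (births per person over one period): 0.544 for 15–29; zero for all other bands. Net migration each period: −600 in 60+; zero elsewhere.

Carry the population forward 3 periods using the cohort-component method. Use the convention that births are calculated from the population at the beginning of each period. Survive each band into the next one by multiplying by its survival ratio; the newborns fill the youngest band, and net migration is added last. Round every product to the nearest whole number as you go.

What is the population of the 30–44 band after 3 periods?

3712

— Period 1 —
Births: 7200 × 0.544 = 3917
15–29: 5800 × 0.975 = 5655
30–44: 7200 × 0.972 = 6998
45–59: 2400 × 0.968 = 2323
60+: 3300 × 0.966 + 4000 × 0.398 = 3188 + 1592 = 4780
Net migration: 60+ − 600 → 4180
End of period: [3917, 5655, 6998, 2323, 4180]
— Period 2 —
Births: 5655 × 0.544 = 3076
15–29: 3917 × 0.975 = 3819
30–44: 5655 × 0.972 = 5497
45–59: 6998 × 0.968 = 6774
60+: 2323 × 0.966 + 4180 × 0.398 = 2244 + 1664 = 3908
Net migration: 60+ − 600 → 3308
End of period: [3076, 3819, 5497, 6774, 3308]
— Period 3 —
Births: 3819 × 0.544 = 2078
15–29: 3076 × 0.975 = 2999
30–44: 3819 × 0.972 = 3712
45–59: 5497 × 0.968 = 5321
60+: 6774 × 0.966 + 3308 × 0.398 = 6544 + 1317 = 7861
Net migration: 60+ − 600 → 7261
End of period: [2078, 2999, 3712, 5321, 7261]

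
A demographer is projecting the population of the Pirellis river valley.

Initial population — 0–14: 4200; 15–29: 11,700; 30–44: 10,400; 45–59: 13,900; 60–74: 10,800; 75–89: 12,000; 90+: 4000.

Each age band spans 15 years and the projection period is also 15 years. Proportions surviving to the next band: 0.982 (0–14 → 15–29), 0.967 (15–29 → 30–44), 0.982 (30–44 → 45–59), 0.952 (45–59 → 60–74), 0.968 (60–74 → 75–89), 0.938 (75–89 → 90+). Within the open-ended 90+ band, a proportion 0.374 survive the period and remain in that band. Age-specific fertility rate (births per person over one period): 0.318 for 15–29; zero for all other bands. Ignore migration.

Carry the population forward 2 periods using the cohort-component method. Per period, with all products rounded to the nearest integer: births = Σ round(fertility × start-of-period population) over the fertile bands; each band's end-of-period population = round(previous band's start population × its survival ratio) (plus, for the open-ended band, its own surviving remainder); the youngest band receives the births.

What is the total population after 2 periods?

57171

— Period 1 —
Births: 11700 * 0.318 = 3721
15–29: 4200 * 0.982 = 4124
30–44: 11700 * 0.967 = 11314
45–59: 10400 * 0.982 = 10213
60–74: 13900 * 0.952 = 13233
75–89: 10800 * 0.968 = 10454
90+: 12000 * 0.938 + 4000 * 0.374 = 11256 + 1496 = 12752
Giving 3721 / 4124 / 11314 / 10213 / 13233 / 10454 / 12752.
— Period 2 —
Births: 4124 * 0.318 = 1311
15–29: 3721 * 0.982 = 3654
30–44: 4124 * 0.967 = 3988
45–59: 11314 * 0.982 = 11110
60–74: 10213 * 0.952 = 9723
75–89: 13233 * 0.968 = 12810
90+: 10454 * 0.938 + 12752 * 0.374 = 9806 + 4769 = 14575
Giving 1311 / 3654 / 3988 / 11110 / 9723 / 12810 / 14575.
Total after period 2: 1311 + 3654 + 3988 + 11110 + 9723 + 12810 + 14575 = 57171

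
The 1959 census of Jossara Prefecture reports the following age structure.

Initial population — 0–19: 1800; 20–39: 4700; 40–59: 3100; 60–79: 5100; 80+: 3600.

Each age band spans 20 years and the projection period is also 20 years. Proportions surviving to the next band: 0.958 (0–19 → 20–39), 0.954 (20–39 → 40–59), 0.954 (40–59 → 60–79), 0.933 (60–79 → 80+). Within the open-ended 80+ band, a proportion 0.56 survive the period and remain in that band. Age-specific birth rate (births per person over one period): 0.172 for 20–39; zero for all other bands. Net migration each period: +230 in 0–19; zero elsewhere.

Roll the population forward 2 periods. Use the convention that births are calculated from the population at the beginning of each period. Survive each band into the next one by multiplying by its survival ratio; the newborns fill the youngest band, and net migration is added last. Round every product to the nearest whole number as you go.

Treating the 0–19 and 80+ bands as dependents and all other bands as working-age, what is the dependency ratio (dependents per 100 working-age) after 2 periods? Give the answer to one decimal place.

Let group 1 be 0–19 through group 5 = 80+.
— Period 1 —
Births: 4700 * 0.172 = 808
Group 2: 1800 * 0.958 = 1724
Group 3: 4700 * 0.954 = 4484
Group 4: 3100 * 0.954 = 2957
Group 5: 5100 * 0.933 + 3600 * 0.56 = 4758 + 2016 = 6774
Net migration: Group 1 + 230 → 1038
→ [1038, 1724, 4484, 2957, 6774]
— Period 2 —
Births: 1724 * 0.172 = 297
Group 2: 1038 * 0.958 = 994
Group 3: 1724 * 0.954 = 1645
Group 4: 4484 * 0.954 = 4278
Group 5: 2957 * 0.933 + 6774 * 0.56 = 2759 + 3793 = 6552
Net migration: Group 1 + 230 → 527
→ [527, 994, 1645, 4278, 6552]
Dependents (band 0–19 + band 80+) = 527 + 6552 = 7079; working-age = 6917; ratio = 7079/6917 × 100 = 102.3

102.3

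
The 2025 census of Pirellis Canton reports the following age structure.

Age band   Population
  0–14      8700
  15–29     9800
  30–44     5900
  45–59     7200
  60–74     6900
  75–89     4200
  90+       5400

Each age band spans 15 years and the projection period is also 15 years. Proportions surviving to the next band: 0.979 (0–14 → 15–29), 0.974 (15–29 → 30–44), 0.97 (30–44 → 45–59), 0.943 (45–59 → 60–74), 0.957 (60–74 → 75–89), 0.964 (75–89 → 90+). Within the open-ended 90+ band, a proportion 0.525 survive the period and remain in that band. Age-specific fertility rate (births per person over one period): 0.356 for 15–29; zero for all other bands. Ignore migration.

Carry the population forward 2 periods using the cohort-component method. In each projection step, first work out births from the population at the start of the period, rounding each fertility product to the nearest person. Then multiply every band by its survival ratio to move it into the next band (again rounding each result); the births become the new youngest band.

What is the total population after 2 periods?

45877

Call the bands 1 to 7, youngest first.
After projecting period 1:
Births: 9800 × 0.356 = 3489
Band 2: 8700 × 0.979 = 8517
Band 3: 9800 × 0.974 = 9545
Band 4: 5900 × 0.97 = 5723
Band 5: 7200 × 0.943 = 6790
Band 6: 6900 × 0.957 = 6603
Band 7: 4200 × 0.964 + 5400 × 0.525 = 4049 + 2835 = 6884
→ [3489, 8517, 9545, 5723, 6790, 6603, 6884]
After projecting period 2:
Births: 8517 × 0.356 = 3032
Band 2: 3489 × 0.979 = 3416
Band 3: 8517 × 0.974 = 8296
Band 4: 9545 × 0.97 = 9259
Band 5: 5723 × 0.943 = 5397
Band 6: 6790 × 0.957 = 6498
Band 7: 6603 × 0.964 + 6884 × 0.525 = 6365 + 3614 = 9979
→ [3032, 3416, 8296, 9259, 5397, 6498, 9979]
Total after period 2: 3032 + 3416 + 8296 + 9259 + 5397 + 6498 + 9979 = 45877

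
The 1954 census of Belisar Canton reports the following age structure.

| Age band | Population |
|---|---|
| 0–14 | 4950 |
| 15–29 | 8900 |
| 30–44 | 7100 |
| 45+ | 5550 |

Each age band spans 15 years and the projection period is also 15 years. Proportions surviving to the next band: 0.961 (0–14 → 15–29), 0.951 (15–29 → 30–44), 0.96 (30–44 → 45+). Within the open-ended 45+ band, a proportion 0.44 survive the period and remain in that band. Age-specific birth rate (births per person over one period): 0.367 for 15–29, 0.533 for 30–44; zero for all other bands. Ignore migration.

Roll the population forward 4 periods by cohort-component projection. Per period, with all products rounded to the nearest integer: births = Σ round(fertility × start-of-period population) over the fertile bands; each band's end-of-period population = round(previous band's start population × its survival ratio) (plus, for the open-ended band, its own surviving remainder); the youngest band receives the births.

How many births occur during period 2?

Let band 1 be 0–14 through band 4 = 45+.
After projecting period 1:
Births: 8900 × 0.367 = 3266  |  7100 × 0.533 = 3784 → 7050
Band 2: 4950 × 0.961 = 4757
Band 3: 8900 × 0.951 = 8464
Band 4: 7100 × 0.96 + 5550 × 0.44 = 6816 + 2442 = 9258
End of period: [7050, 4757, 8464, 9258]
After projecting period 2:
Births: 4757 × 0.367 = 1746  |  8464 × 0.533 = 4511 → 6257
Band 2: 7050 × 0.961 = 6775
Band 3: 4757 × 0.951 = 4524
Band 4: 8464 × 0.96 + 9258 × 0.44 = 8125 + 4074 = 12199
End of period: [6257, 6775, 4524, 12199]

6257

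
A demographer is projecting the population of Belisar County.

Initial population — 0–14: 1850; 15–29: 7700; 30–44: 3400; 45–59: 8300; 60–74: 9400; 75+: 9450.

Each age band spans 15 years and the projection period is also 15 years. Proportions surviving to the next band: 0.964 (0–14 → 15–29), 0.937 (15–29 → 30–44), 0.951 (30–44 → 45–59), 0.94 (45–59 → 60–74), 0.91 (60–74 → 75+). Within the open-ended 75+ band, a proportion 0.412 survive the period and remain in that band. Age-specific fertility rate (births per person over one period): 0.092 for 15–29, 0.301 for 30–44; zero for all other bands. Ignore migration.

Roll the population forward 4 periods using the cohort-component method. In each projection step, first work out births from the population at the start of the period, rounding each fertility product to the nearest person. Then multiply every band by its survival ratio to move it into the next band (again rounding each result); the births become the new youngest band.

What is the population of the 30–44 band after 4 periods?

2110

Call the bands 1 to 6, youngest first.
Period 1.
Births: 7700 * 0.092 = 708, 3400 * 0.301 = 1023 → total 1731
Band 2: 1850 * 0.964 = 1783
Band 3: 7700 * 0.937 = 7215
Band 4: 3400 * 0.951 = 3233
Band 5: 8300 * 0.94 = 7802
Band 6: 9400 * 0.91 + 9450 * 0.412 = 8554 + 3893 = 12447
End of period: [1731, 1783, 7215, 3233, 7802, 12447]
Period 2.
Births: 1783 * 0.092 = 164, 7215 * 0.301 = 2172 → total 2336
Band 2: 1731 * 0.964 = 1669
Band 3: 1783 * 0.937 = 1671
Band 4: 7215 * 0.951 = 6861
Band 5: 3233 * 0.94 = 3039
Band 6: 7802 * 0.91 + 12447 * 0.412 = 7100 + 5128 = 12228
End of period: [2336, 1669, 1671, 6861, 3039, 12228]
Period 3.
Births: 1669 * 0.092 = 154, 1671 * 0.301 = 503 → total 657
Band 2: 2336 * 0.964 = 2252
Band 3: 1669 * 0.937 = 1564
Band 4: 1671 * 0.951 = 1589
Band 5: 6861 * 0.94 = 6449
Band 6: 3039 * 0.91 + 12228 * 0.412 = 2765 + 5038 = 7803
End of period: [657, 2252, 1564, 1589, 6449, 7803]
Period 4.
Births: 2252 * 0.092 = 207, 1564 * 0.301 = 471 → total 678
Band 2: 657 * 0.964 = 633
Band 3: 2252 * 0.937 = 2110
Band 4: 1564 * 0.951 = 1487
Band 5: 1589 * 0.94 = 1494
Band 6: 6449 * 0.91 + 7803 * 0.412 = 5869 + 3215 = 9084
End of period: [678, 633, 2110, 1487, 1494, 9084]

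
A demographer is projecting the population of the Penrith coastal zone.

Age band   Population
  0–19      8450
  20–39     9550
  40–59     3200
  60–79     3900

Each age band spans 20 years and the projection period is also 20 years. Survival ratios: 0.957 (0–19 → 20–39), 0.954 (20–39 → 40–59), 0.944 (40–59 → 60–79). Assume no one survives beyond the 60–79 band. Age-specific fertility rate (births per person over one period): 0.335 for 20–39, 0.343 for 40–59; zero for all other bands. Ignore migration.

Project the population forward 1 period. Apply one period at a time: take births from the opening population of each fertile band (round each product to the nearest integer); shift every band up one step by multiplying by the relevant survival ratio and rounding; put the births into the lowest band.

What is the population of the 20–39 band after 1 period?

Call the groups 1 to 4, youngest first.
Period 1.
Births: 9550 × 0.335 = 3199 ; 3200 × 0.343 = 1098 → 4297
Group 2: 8450 × 0.957 = 8087
Group 3: 9550 × 0.954 = 9111
Group 4: 3200 × 0.944 = 3021
End of period: [4297, 8087, 9111, 3021]

8087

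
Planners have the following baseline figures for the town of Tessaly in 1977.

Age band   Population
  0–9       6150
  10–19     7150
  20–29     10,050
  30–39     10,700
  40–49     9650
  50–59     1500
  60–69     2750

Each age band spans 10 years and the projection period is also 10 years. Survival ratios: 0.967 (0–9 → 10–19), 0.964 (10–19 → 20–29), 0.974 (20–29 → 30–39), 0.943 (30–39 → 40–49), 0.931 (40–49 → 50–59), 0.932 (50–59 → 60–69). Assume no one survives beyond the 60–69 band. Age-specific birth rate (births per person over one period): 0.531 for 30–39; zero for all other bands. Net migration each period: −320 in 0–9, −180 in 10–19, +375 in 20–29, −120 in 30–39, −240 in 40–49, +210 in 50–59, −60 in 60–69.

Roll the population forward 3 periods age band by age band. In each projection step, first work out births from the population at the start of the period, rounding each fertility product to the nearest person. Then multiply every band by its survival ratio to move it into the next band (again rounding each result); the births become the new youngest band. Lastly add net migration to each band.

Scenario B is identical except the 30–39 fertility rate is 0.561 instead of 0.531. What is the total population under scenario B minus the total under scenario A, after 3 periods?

Numbering the groups 1..7 from youngest to oldest:
Period 1:
Births: 10700 × 0.531 = 5682
Group 2: 6150 × 0.967 = 5947
Group 3: 7150 × 0.964 = 6893
Group 4: 10050 × 0.974 = 9789
Group 5: 10700 × 0.943 = 10090
Group 6: 9650 × 0.931 = 8984
Group 7: 1500 × 0.932 = 1398
Net migration: Group 1 − 320 → 5362; Group 2 − 180 → 5767; Group 3 + 375 → 7268; Group 4 − 120 → 9669; Group 5 − 240 → 9850; Group 6 + 210 → 9194; Group 7 − 60 → 1338
Population now: 0–9=5362, 10–19=5767, 20–29=7268, 30–39=9669, 40–49=9850, 50–59=9194, 60–69=1338
Period 2:
Births: 9669 × 0.531 = 5134
Group 2: 5362 × 0.967 = 5185
Group 3: 5767 × 0.964 = 5559
Group 4: 7268 × 0.974 = 7079
Group 5: 9669 × 0.943 = 9118
Group 6: 9850 × 0.931 = 9170
Group 7: 9194 × 0.932 = 8569
Net migration: Group 1 − 320 → 4814; Group 2 − 180 → 5005; Group 3 + 375 → 5934; Group 4 − 120 → 6959; Group 5 − 240 → 8878; Group 6 + 210 → 9380; Group 7 − 60 → 8509
Population now: 0–9=4814, 10–19=5005, 20–29=5934, 30–39=6959, 40–49=8878, 50–59=9380, 60–69=8509
Period 3:
Births: 6959 × 0.531 = 3695
Group 2: 4814 × 0.967 = 4655
Group 3: 5005 × 0.964 = 4825
Group 4: 5934 × 0.974 = 5780
Group 5: 6959 × 0.943 = 6562
Group 6: 8878 × 0.931 = 8265
Group 7: 9380 × 0.932 = 8742
Net migration: Group 1 − 320 → 3375; Group 2 − 180 → 4475; Group 3 + 375 → 5200; Group 4 − 120 → 5660; Group 5 − 240 → 6322; Group 6 + 210 → 8475; Group 7 − 60 → 8682
Population now: 0–9=3375, 10–19=4475, 20–29=5200, 30–39=5660, 40–49=6322, 50–59=8475, 60–69=8682
Scenario A total after 3 periods: 42189
Scenario B projection —
Period 1:
Births: 10700 × 0.561 = 6003
Group 2: 6150 × 0.967 = 5947
Group 3: 7150 × 0.964 = 6893
Group 4: 10050 × 0.974 = 9789
Group 5: 10700 × 0.943 = 10090
Group 6: 9650 × 0.931 = 8984
Group 7: 1500 × 0.932 = 1398
Net migration: Group 1 − 320 → 5683; Group 2 − 180 → 5767; Group 3 + 375 → 7268; Group 4 − 120 → 9669; Group 5 − 240 → 9850; Group 6 + 210 → 9194; Group 7 − 60 → 1338
Population now: 0–9=5683, 10–19=5767, 20–29=7268, 30–39=9669, 40–49=9850, 50–59=9194, 60–69=1338
Period 2:
Births: 9669 × 0.561 = 5424
Group 2: 5683 × 0.967 = 5495
Group 3: 5767 × 0.964 = 5559
Group 4: 7268 × 0.974 = 7079
Group 5: 9669 × 0.943 = 9118
Group 6: 9850 × 0.931 = 9170
Group 7: 9194 × 0.932 = 8569
Net migration: Group 1 − 320 → 5104; Group 2 − 180 → 5315; Group 3 + 375 → 5934; Group 4 − 120 → 6959; Group 5 − 240 → 8878; Group 6 + 210 → 9380; Group 7 − 60 → 8509
Population now: 0–9=5104, 10–19=5315, 20–29=5934, 30–39=6959, 40–49=8878, 50–59=9380, 60–69=8509
Period 3:
Births: 6959 × 0.561 = 3904
Group 2: 5104 × 0.967 = 4936
Group 3: 5315 × 0.964 = 5124
Group 4: 5934 × 0.974 = 5780
Group 5: 6959 × 0.943 = 6562
Group 6: 8878 × 0.931 = 8265
Group 7: 9380 × 0.932 = 8742
Net migration: Group 1 − 320 → 3584; Group 2 − 180 → 4756; Group 3 + 375 → 5499; Group 4 − 120 → 5660; Group 5 − 240 → 6322; Group 6 + 210 → 8475; Group 7 − 60 → 8682
Population now: 0–9=3584, 10–19=4756, 20–29=5499, 30–39=5660, 40–49=6322, 50–59=8475, 60–69=8682
Scenario B total after 3 periods: 42978
Difference B − A = 42978 − 42189 = 789

789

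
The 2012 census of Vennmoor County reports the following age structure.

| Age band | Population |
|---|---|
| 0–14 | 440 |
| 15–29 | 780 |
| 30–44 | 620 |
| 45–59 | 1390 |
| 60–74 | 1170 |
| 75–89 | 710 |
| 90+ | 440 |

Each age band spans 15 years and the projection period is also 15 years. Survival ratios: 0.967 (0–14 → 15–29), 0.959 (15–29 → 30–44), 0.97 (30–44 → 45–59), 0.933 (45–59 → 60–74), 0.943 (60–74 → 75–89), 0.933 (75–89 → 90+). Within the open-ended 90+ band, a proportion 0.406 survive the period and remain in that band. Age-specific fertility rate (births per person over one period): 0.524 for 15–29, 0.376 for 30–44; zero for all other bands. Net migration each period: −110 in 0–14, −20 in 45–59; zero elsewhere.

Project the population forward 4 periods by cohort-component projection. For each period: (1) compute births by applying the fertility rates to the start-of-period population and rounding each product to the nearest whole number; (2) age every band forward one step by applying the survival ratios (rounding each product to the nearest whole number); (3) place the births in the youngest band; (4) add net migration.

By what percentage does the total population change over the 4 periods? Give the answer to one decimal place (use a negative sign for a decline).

— Period 1 —
Births: 780 × 0.524 = 409  |  620 × 0.376 = 233 → total 642
15–29: 440 × 0.967 = 425
30–44: 780 × 0.959 = 748
45–59: 620 × 0.97 = 601
60–74: 1390 × 0.933 = 1297
75–89: 1170 × 0.943 = 1103
90+: 710 × 0.933 + 440 × 0.406 = 662 + 179 = 841
Net migration: 0–14 − 110 → 532; 45–59 − 20 → 581
→ [532, 425, 748, 581, 1297, 1103, 841]
— Period 2 —
Births: 425 × 0.524 = 223  |  748 × 0.376 = 281 → total 504
15–29: 532 × 0.967 = 514
30–44: 425 × 0.959 = 408
45–59: 748 × 0.97 = 726
60–74: 581 × 0.933 = 542
75–89: 1297 × 0.943 = 1223
90+: 1103 × 0.933 + 841 × 0.406 = 1029 + 341 = 1370
Net migration: 0–14 − 110 → 394; 45–59 − 20 → 706
→ [394, 514, 408, 706, 542, 1223, 1370]
— Period 3 —
Births: 514 × 0.524 = 269  |  408 × 0.376 = 153 → total 422
15–29: 394 × 0.967 = 381
30–44: 514 × 0.959 = 493
45–59: 408 × 0.97 = 396
60–74: 706 × 0.933 = 659
75–89: 542 × 0.943 = 511
90+: 1223 × 0.933 + 1370 × 0.406 = 1141 + 556 = 1697
Net migration: 0–14 − 110 → 312; 45–59 − 20 → 376
→ [312, 381, 493, 376, 659, 511, 1697]
— Period 4 —
Births: 381 × 0.524 = 200  |  493 × 0.376 = 185 → total 385
15–29: 312 × 0.967 = 302
30–44: 381 × 0.959 = 365
45–59: 493 × 0.97 = 478
60–74: 376 × 0.933 = 351
75–89: 659 × 0.943 = 621
90+: 511 × 0.933 + 1697 × 0.406 = 477 + 689 = 1166
Net migration: 0–14 − 110 → 275; 45–59 − 20 → 458
→ [275, 302, 365, 458, 351, 621, 1166]
Total: 5550 → 3538; change = -2012; percentage change = -36.3%

-36.3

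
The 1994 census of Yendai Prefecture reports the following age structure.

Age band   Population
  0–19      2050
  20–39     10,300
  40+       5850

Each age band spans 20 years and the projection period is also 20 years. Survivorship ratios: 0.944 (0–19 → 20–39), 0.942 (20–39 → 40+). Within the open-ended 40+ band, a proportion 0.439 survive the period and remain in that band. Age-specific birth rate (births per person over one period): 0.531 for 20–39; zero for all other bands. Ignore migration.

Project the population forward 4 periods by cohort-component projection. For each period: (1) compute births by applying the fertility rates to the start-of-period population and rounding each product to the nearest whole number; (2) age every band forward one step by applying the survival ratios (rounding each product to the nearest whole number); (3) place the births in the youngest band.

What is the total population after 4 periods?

7541

After projecting period 1:
Births: 10300 * 0.531 = 5469
20–39: 2050 * 0.944 = 1935
40+: 10300 * 0.942 + 5850 * 0.439 = 9703 + 2568 = 12271
→ [5469, 1935, 12271]
After projecting period 2:
Births: 1935 * 0.531 = 1027
20–39: 5469 * 0.944 = 5163
40+: 1935 * 0.942 + 12271 * 0.439 = 1823 + 5387 = 7210
→ [1027, 5163, 7210]
After projecting period 3:
Births: 5163 * 0.531 = 2742
20–39: 1027 * 0.944 = 969
40+: 5163 * 0.942 + 7210 * 0.439 = 4864 + 3165 = 8029
→ [2742, 969, 8029]
After projecting period 4:
Births: 969 * 0.531 = 515
20–39: 2742 * 0.944 = 2588
40+: 969 * 0.942 + 8029 * 0.439 = 913 + 3525 = 4438
→ [515, 2588, 4438]
Total after period 4: 515 + 2588 + 4438 = 7541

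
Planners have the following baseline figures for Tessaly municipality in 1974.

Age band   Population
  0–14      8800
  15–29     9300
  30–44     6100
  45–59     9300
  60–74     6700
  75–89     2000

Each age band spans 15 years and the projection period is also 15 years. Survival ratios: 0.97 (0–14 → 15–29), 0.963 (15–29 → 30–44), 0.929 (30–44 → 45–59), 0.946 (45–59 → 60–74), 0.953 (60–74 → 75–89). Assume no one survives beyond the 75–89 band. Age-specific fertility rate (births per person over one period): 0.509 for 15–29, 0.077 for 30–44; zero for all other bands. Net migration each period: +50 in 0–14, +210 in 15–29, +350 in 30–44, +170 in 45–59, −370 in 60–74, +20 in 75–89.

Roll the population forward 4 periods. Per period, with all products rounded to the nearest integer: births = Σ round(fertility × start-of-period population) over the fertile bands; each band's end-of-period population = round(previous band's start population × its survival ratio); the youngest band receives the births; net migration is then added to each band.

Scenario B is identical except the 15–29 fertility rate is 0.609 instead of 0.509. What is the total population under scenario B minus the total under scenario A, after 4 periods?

3783

— Period 1 —
Births: 9300 × 0.509 = 4734 ; 6100 × 0.077 = 470 — total 5204
15–29: 8800 × 0.97 = 8536
30–44: 9300 × 0.963 = 8956
45–59: 6100 × 0.929 = 5667
60–74: 9300 × 0.946 = 8798
75–89: 6700 × 0.953 = 6385
Net migration: 0–14 + 50 → 5254; 15–29 + 210 → 8746; 30–44 + 350 → 9306; 45–59 + 170 → 5837; 60–74 − 370 → 8428; 75–89 + 20 → 6405
End of period: [5254, 8746, 9306, 5837, 8428, 6405]
— Period 2 —
Births: 8746 × 0.509 = 4452 ; 9306 × 0.077 = 717 — total 5169
15–29: 5254 × 0.97 = 5096
30–44: 8746 × 0.963 = 8422
45–59: 9306 × 0.929 = 8645
60–74: 5837 × 0.946 = 5522
75–89: 8428 × 0.953 = 8032
Net migration: 0–14 + 50 → 5219; 15–29 + 210 → 5306; 30–44 + 350 → 8772; 45–59 + 170 → 8815; 60–74 − 370 → 5152; 75–89 + 20 → 8052
End of period: [5219, 5306, 8772, 8815, 5152, 8052]
— Period 3 —
Births: 5306 × 0.509 = 2701 ; 8772 × 0.077 = 675 — total 3376
15–29: 5219 × 0.97 = 5062
30–44: 5306 × 0.963 = 5110
45–59: 8772 × 0.929 = 8149
60–74: 8815 × 0.946 = 8339
75–89: 5152 × 0.953 = 4910
Net migration: 0–14 + 50 → 3426; 15–29 + 210 → 5272; 30–44 + 350 → 5460; 45–59 + 170 → 8319; 60–74 − 370 → 7969; 75–89 + 20 → 4930
End of period: [3426, 5272, 5460, 8319, 7969, 4930]
— Period 4 —
Births: 5272 × 0.509 = 2683 ; 5460 × 0.077 = 420 — total 3103
15–29: 3426 × 0.97 = 3323
30–44: 5272 × 0.963 = 5077
45–59: 5460 × 0.929 = 5072
60–74: 8319 × 0.946 = 7870
75–89: 7969 × 0.953 = 7594
Net migration: 0–14 + 50 → 3153; 15–29 + 210 → 3533; 30–44 + 350 → 5427; 45–59 + 170 → 5242; 60–74 − 370 → 7500; 75–89 + 20 → 7614
End of period: [3153, 3533, 5427, 5242, 7500, 7614]
Scenario A total after 4 periods: 32469
Scenario B projection —
— Period 1 —
Births: 9300 × 0.609 = 5664 ; 6100 × 0.077 = 470 — total 6134
15–29: 8800 × 0.97 = 8536
30–44: 9300 × 0.963 = 8956
45–59: 6100 × 0.929 = 5667
60–74: 9300 × 0.946 = 8798
75–89: 6700 × 0.953 = 6385
Net migration: 0–14 + 50 → 6184; 15–29 + 210 → 8746; 30–44 + 350 → 9306; 45–59 + 170 → 5837; 60–74 − 370 → 8428; 75–89 + 20 → 6405
End of period: [6184, 8746, 9306, 5837, 8428, 6405]
— Period 2 —
Births: 8746 × 0.609 = 5326 ; 9306 × 0.077 = 717 — total 6043
15–29: 6184 × 0.97 = 5998
30–44: 8746 × 0.963 = 8422
45–59: 9306 × 0.929 = 8645
60–74: 5837 × 0.946 = 5522
75–89: 8428 × 0.953 = 8032
Net migration: 0–14 + 50 → 6093; 15–29 + 210 → 6208; 30–44 + 350 → 8772; 45–59 + 170 → 8815; 60–74 − 370 → 5152; 75–89 + 20 → 8052
End of period: [6093, 6208, 8772, 8815, 5152, 8052]
— Period 3 —
Births: 6208 × 0.609 = 3781 ; 8772 × 0.077 = 675 — total 4456
15–29: 6093 × 0.97 = 5910
30–44: 6208 × 0.963 = 5978
45–59: 8772 × 0.929 = 8149
60–74: 8815 × 0.946 = 8339
75–89: 5152 × 0.953 = 4910
Net migration: 0–14 + 50 → 4506; 15–29 + 210 → 6120; 30–44 + 350 → 6328; 45–59 + 170 → 8319; 60–74 − 370 → 7969; 75–89 + 20 → 4930
End of period: [4506, 6120, 6328, 8319, 7969, 4930]
— Period 4 —
Births: 6120 × 0.609 = 3727 ; 6328 × 0.077 = 487 — total 4214
15–29: 4506 × 0.97 = 4371
30–44: 6120 × 0.963 = 5894
45–59: 6328 × 0.929 = 5879
60–74: 8319 × 0.946 = 7870
75–89: 7969 × 0.953 = 7594
Net migration: 0–14 + 50 → 4264; 15–29 + 210 → 4581; 30–44 + 350 → 6244; 45–59 + 170 → 6049; 60–74 − 370 → 7500; 75–89 + 20 → 7614
End of period: [4264, 4581, 6244, 6049, 7500, 7614]
Scenario B total after 4 periods: 36252
Difference B − A = 36252 − 32469 = 3783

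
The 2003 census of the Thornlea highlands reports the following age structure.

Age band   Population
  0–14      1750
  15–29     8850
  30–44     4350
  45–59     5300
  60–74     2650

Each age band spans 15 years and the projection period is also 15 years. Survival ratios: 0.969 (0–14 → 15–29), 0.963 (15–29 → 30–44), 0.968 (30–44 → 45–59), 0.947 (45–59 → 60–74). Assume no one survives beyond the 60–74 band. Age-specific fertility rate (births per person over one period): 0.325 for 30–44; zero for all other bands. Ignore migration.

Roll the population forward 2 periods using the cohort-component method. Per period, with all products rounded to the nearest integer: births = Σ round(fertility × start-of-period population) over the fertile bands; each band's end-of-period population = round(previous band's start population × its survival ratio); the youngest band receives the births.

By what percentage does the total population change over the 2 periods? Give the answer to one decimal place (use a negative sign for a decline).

-21.3

[period 1]
Births: 4350 × 0.325 = 1414
15–29: 1750 × 0.969 = 1696
30–44: 8850 × 0.963 = 8523
45–59: 4350 × 0.968 = 4211
60–74: 5300 × 0.947 = 5019
Population now: 0–14=1414, 15–29=1696, 30–44=8523, 45–59=4211, 60–74=5019
[period 2]
Births: 8523 × 0.325 = 2770
15–29: 1414 × 0.969 = 1370
30–44: 1696 × 0.963 = 1633
45–59: 8523 × 0.968 = 8250
60–74: 4211 × 0.947 = 3988
Population now: 0–14=2770, 15–29=1370, 30–44=1633, 45–59=8250, 60–74=3988
Total: 22900 → 18011; change = -4889; percentage change = -21.3%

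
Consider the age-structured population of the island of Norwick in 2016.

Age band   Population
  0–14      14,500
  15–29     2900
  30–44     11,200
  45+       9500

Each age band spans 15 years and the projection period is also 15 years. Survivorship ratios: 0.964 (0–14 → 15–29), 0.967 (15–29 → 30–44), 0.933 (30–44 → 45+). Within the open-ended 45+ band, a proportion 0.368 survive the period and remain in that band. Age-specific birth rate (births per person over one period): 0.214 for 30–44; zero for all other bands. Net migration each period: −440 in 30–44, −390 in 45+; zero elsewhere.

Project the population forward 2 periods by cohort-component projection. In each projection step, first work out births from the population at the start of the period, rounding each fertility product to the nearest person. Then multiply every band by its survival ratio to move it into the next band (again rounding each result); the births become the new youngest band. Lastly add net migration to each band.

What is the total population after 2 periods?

Numbering the groups 1..4 from youngest to oldest:
Period 1:
Births: 11200 × 0.214 = 2397
Group 2: 14500 × 0.964 = 13978
Group 3: 2900 × 0.967 = 2804
Group 4: 11200 × 0.933 + 9500 × 0.368 = 10450 + 3496 = 13946
Net migration: Group 3 − 440 → 2364; Group 4 − 390 → 13556
Giving 2397 / 13978 / 2364 / 13556.
Period 2:
Births: 2364 × 0.214 = 506
Group 2: 2397 × 0.964 = 2311
Group 3: 13978 × 0.967 = 13517
Group 4: 2364 × 0.933 + 13556 × 0.368 = 2206 + 4989 = 7195
Net migration: Group 3 − 440 → 13077; Group 4 − 390 → 6805
Giving 506 / 2311 / 13077 / 6805.
Total after period 2: 506 + 2311 + 13077 + 6805 = 22699

22699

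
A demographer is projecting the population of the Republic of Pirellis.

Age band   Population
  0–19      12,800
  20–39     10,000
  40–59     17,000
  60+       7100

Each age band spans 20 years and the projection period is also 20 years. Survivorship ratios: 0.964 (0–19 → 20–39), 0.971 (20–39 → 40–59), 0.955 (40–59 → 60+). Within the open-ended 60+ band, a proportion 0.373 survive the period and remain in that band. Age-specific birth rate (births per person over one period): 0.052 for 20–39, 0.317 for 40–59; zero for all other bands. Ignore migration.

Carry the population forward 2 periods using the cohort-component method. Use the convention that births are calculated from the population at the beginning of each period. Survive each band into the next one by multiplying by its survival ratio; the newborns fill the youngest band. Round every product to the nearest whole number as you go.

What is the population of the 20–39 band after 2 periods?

Let group 1 be 0–19 through group 4 = 60+.
Period 1:
Births: 10000 × 0.052 = 520  |  17000 × 0.317 = 5389 ⇒ total 5909
Group 2: 12800 × 0.964 = 12339
Group 3: 10000 × 0.971 = 9710
Group 4: 17000 × 0.955 + 7100 × 0.373 = 16235 + 2648 = 18883
Giving 5909 / 12339 / 9710 / 18883.
Period 2:
Births: 12339 × 0.052 = 642  |  9710 × 0.317 = 3078 ⇒ total 3720
Group 2: 5909 × 0.964 = 5696
Group 3: 12339 × 0.971 = 11981
Group 4: 9710 × 0.955 + 18883 × 0.373 = 9273 + 7043 = 16316
Giving 3720 / 5696 / 11981 / 16316.

5696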